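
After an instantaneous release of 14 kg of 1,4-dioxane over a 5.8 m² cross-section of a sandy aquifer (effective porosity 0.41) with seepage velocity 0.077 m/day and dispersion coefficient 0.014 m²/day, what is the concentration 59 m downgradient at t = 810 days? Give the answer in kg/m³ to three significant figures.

0.384 kg/m³

For an instantaneous plane source, C(x,t) = M/(n_e·A·√(4πDt)) · exp(−(x−vt)²/(4Dt)), with n_e·A the pore (flow) area.
Plume center vt = 0.077 × 810 = 62.37 m, so the well at 59 m is 3.37 m upgradient of the peak.
√(4πDt) = 11.94 m, giving peak height M/(n_e·A·√(4πDt)) = 14/(0.41 × 5.8 × 11.94) = 0.4931 kg/m³.
(x−vt)²/(4Dt) = (-3.37)²/(4 × 0.014 × 810) = 0.2504; exp(−0.2504) = 0.7785.
C = 0.4931 × 0.7785 = 0.384 kg/m³.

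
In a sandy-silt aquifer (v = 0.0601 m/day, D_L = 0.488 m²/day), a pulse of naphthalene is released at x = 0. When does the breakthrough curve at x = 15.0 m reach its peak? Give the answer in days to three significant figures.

For the 1D instantaneous-source solution, setting ∂C/∂t = 0 at fixed x gives v²t² + 2Dt − x² = 0, so t = (√(D² + v²x²) − D)/v².
√(D² + v²x²) = √(0.488² + 0.0601² × 15.0²) = 1.025; v² = 0.00361201.
t = (1.025 − 0.488)/0.00361201 = 149 days (vs. the pure-advection estimate x/v = 250 d).

149 days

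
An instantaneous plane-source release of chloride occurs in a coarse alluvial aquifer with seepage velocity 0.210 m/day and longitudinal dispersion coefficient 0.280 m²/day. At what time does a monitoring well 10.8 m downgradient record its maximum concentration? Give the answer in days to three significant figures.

45.5 days

For the 1D instantaneous-source solution, setting ∂C/∂t = 0 at fixed x gives v²t² + 2Dt − x² = 0, so t = (√(D² + v²x²) − D)/v².
√(D² + v²x²) = √(0.280² + 0.210² × 10.8²) = 2.285; v² = 0.0441.
t = (2.285 − 0.280)/0.0441 = 45.5 days (vs. the pure-advection estimate x/v = 51.4 d).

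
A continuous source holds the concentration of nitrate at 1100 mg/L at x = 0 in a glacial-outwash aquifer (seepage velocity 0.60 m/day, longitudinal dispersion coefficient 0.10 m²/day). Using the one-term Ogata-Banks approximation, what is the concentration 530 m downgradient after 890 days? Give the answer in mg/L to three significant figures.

680 mg/L

For a continuous step input, C/C₀ ≈ ½·erfc((x−vt)/(2√(Dt))).
vt = 0.60 × 890 = 534 m and 2√(Dt) = 2√(0.10 × 890) = 18.87 m.
Argument (x−vt)/(2√(Dt)) = (530 − 534)/18.87 = -0.2120; ½·erfc(-0.2120) = 0.6178.
C = 1100 × 0.6178 = 680 mg/L.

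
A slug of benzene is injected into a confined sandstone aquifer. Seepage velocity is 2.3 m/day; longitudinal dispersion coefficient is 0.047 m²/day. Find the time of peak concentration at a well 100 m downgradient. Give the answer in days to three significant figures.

43.5 days

For the 1D instantaneous-source solution, setting ∂C/∂t = 0 at fixed x gives v²t² + 2Dt − x² = 0, so t = (√(D² + v²x²) − D)/v².
√(D² + v²x²) = √(0.047² + 2.3² × 100²) = 230.0; v² = 5.29.
t = (230.0 − 0.047)/5.29 = 43.5 days (vs. the pure-advection estimate x/v = 43.5 d).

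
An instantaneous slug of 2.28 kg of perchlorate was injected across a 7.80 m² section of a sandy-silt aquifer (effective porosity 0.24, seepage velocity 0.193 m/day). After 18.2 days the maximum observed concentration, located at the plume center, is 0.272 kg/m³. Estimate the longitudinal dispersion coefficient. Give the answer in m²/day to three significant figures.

At the plume center C_max = M/(n_e·A·√(4πDt)), so D = M²/(4πt·(n_e·A·C_max)²).
n_e·A·C_max = 0.24 × 7.80 × 0.272 = 0.5092 kg/m.
D = 2.28²/(4π × 18.2 × 0.5092²) = 0.0877 m²/day.

0.0877 m²/day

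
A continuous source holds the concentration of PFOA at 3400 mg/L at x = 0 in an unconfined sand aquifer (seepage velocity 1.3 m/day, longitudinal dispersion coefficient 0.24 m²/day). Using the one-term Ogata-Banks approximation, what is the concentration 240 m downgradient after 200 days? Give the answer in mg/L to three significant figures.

3330 mg/L

For a continuous step input, C/C₀ ≈ ½·erfc((x−vt)/(2√(Dt))).
vt = 1.3 × 200 = 260 m and 2√(Dt) = 2√(0.24 × 200) = 13.86 m.
Argument (x−vt)/(2√(Dt)) = (240 − 260)/13.86 = -1.443; ½·erfc(-1.443) = 0.9794.
C = 3400 × 0.9794 = 3330 mg/L.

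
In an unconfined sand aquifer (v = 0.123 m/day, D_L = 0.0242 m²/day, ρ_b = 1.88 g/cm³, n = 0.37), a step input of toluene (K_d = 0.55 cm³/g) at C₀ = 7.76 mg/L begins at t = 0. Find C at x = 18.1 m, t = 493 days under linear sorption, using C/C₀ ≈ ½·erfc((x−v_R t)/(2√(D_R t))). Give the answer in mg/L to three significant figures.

Retardation factor R = 1 + ρ_b·K_d/n = 1 + 1.88 × 0.55/0.37 = 3.795.
Sorption retards both mechanisms: v_R = v/R = 0.03241 m/day, D_R = D/R = 0.006377 m²/day.
v_R·t = 0.03241 × 493 = 15.97813 m; 2√(D_R t) = 3.546 m; argument = (18.1 − 15.97813)/3.546 = 0.5984.
C = C₀ × ½·erfc(0.5984) = 7.76 × 0.1987 = 1.54 mg/L.

1.54 mg/L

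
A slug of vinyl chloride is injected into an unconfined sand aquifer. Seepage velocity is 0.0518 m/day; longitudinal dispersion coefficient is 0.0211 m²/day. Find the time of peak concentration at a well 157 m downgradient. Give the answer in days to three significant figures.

3020 days

For the 1D instantaneous-source solution, setting ∂C/∂t = 0 at fixed x gives v²t² + 2Dt − x² = 0, so t = (√(D² + v²x²) − D)/v².
√(D² + v²x²) = √(0.0211² + 0.0518² × 157²) = 8.133; v² = 0.00268324.
t = (8.133 − 0.0211)/0.00268324 = 3020 days (vs. the pure-advection estimate x/v = 3030 d).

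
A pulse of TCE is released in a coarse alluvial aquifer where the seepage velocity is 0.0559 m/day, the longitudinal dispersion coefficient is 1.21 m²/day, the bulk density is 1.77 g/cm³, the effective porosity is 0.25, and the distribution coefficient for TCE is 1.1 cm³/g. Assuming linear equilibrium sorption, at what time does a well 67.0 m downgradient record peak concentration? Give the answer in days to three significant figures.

7670 days

Retardation factor R = 1 + ρ_b·K_d/n = 1 + 1.77 × 1.1/0.25 = 8.788.
Sorption retards both mechanisms: v_R = v/R = 0.006361 m/day, D_R = D/R = 0.1377 m²/day.
Peak time from v_R²t² + 2D_R t − x² = 0: t = (√(D_R² + v_R²x²) − D_R)/v_R².
√(D_R² + v_R²x²) = √(0.1377² + 0.006361² × 67.0²) = 0.4479; v_R² = 4.046e-05.
t = (0.4479 − 0.1377)/4.046e-05 = 7670 days.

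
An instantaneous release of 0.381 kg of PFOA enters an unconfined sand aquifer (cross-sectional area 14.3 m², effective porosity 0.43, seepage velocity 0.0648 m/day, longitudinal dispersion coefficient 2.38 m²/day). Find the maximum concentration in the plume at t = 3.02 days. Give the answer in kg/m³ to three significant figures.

0.00652 kg/m³

The peak of an instantaneous 1D plume sits at x = vt; there the Gaussian factor is 1 and C_max = M/(n_e·A·√(4πDt)), where n_e·A is the pore area the mass is dissolved in.
√(4πDt) = √(4π × 2.38 × 3.02) = 9.504 m, so C_max = 0.381/(0.43 × 14.3 × 9.504) = 0.00652 kg/m³.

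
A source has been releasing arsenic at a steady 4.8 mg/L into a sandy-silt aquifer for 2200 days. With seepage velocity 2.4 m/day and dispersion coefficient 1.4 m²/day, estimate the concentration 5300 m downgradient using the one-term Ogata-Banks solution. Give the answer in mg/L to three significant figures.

1.92 mg/L

For a continuous step input, C/C₀ ≈ ½·erfc((x−vt)/(2√(Dt))).
vt = 2.4 × 2200 = 5280 m and 2√(Dt) = 2√(1.4 × 2200) = 111.0 m.
Argument (x−vt)/(2√(Dt)) = (5300 − 5280)/111.0 = 0.1802; ½·erfc(0.1802) = 0.3994.
C = 4.8 × 0.3994 = 1.92 mg/L.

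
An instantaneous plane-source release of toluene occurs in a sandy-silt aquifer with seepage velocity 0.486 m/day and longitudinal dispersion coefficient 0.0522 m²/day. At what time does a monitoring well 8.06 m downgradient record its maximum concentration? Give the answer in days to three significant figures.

16.4 days

For the 1D instantaneous-source solution, setting ∂C/∂t = 0 at fixed x gives v²t² + 2Dt − x² = 0, so t = (√(D² + v²x²) − D)/v².
√(D² + v²x²) = √(0.0522² + 0.486² × 8.06²) = 3.918; v² = 0.236196.
t = (3.918 − 0.0522)/0.236196 = 16.4 days (vs. the pure-advection estimate x/v = 16.6 d).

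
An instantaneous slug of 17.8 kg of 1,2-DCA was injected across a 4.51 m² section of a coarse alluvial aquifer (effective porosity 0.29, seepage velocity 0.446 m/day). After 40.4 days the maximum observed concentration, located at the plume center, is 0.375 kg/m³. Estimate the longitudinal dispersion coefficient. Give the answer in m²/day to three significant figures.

At the plume center C_max = M/(n_e·A·√(4πDt)), so D = M²/(4πt·(n_e·A·C_max)²).
n_e·A·C_max = 0.29 × 4.51 × 0.375 = 0.4905 kg/m.
D = 17.8²/(4π × 40.4 × 0.4905²) = 2.59 m²/day.

2.59 m²/day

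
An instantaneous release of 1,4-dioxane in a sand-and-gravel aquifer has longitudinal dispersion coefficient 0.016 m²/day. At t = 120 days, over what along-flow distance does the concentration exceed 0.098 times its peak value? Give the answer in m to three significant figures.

8.45 m

The plume is Gaussian with σ = √(2Dt) = √(2 × 0.016 × 120) = 1.960 m.
C/C_peak = exp(−Δx²/(2σ²)) = 0.098 ⇒ Δx = σ·√(−2 ln 0.098) = 1.960 × 2.155 = 4.224 m.
Width = 2Δx = 8.45 m.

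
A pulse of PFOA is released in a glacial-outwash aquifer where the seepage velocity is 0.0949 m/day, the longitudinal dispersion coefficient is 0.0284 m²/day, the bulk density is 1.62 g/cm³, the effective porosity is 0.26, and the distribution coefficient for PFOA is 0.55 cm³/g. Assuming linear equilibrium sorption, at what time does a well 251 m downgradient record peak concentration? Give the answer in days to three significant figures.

11700 days

Retardation factor R = 1 + ρ_b·K_d/n = 1 + 1.62 × 0.55/0.26 = 4.427.
Sorption retards both mechanisms: v_R = v/R = 0.02144 m/day, D_R = D/R = 0.006415 m²/day.
Peak time from v_R²t² + 2D_R t − x² = 0: t = (√(D_R² + v_R²x²) − D_R)/v_R².
√(D_R² + v_R²x²) = √(0.006415² + 0.02144² × 251²) = 5.381; v_R² = 0.0004597.
t = (5.381 − 0.006415)/0.0004597 = 11700 days.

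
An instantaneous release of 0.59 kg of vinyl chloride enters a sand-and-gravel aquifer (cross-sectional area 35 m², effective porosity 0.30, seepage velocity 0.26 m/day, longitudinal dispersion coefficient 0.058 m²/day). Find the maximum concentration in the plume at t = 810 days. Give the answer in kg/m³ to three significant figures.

The peak of an instantaneous 1D plume sits at x = vt; there the Gaussian factor is 1 and C_max = M/(n_e·A·√(4πDt)), where n_e·A is the pore area the mass is dissolved in.
√(4πDt) = √(4π × 0.058 × 810) = 24.30 m, so C_max = 0.59/(0.30 × 35 × 24.30) = 0.00231 kg/m³.

0.00231 kg/m³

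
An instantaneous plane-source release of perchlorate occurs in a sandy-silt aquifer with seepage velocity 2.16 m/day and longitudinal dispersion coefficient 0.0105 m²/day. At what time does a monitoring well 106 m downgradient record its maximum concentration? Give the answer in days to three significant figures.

49.1 days

For the 1D instantaneous-source solution, setting ∂C/∂t = 0 at fixed x gives v²t² + 2Dt − x² = 0, so t = (√(D² + v²x²) − D)/v².
√(D² + v²x²) = √(0.0105² + 2.16² × 106²) = 229.0; v² = 4.6656.
t = (229.0 − 0.0105)/4.6656 = 49.1 days (vs. the pure-advection estimate x/v = 49.1 d).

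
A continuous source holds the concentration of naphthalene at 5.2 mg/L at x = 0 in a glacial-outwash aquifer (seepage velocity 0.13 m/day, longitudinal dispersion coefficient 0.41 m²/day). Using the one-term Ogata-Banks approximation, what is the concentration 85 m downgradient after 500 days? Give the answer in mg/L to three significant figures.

For a continuous step input, C/C₀ ≈ ½·erfc((x−vt)/(2√(Dt))).
vt = 0.13 × 500 = 65 m and 2√(Dt) = 2√(0.41 × 500) = 28.64 m.
Argument (x−vt)/(2√(Dt)) = (85 − 65)/28.64 = 0.6983; ½·erfc(0.6983) = 0.1617.
C = 5.2 × 0.1617 = 0.841 mg/L.

0.841 mg/L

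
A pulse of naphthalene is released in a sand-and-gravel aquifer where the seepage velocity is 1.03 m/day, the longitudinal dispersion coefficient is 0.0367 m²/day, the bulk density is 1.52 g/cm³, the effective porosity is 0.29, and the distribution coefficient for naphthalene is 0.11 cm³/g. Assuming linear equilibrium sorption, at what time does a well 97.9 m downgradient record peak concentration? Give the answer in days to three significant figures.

150 days

Retardation factor R = 1 + ρ_b·K_d/n = 1 + 1.52 × 0.11/0.29 = 1.577.
Sorption retards both mechanisms: v_R = v/R = 0.6531 m/day, D_R = D/R = 0.02327 m²/day.
Peak time from v_R²t² + 2D_R t − x² = 0: t = (√(D_R² + v_R²x²) − D_R)/v_R².
√(D_R² + v_R²x²) = √(0.02327² + 0.6531² × 97.9²) = 63.94; v_R² = 0.4265.
t = (63.94 − 0.02327)/0.4265 = 150 days.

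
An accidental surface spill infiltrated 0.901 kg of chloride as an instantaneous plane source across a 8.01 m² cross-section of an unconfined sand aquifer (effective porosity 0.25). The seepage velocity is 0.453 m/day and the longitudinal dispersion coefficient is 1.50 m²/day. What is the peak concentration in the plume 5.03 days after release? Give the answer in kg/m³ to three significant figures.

The peak of an instantaneous 1D plume sits at x = vt; there the Gaussian factor is 1 and C_max = M/(n_e·A·√(4πDt)), where n_e·A is the pore area the mass is dissolved in.
√(4πDt) = √(4π × 1.50 × 5.03) = 9.737 m, so C_max = 0.901/(0.25 × 8.01 × 9.737) = 0.0462 kg/m³.

0.0462 kg/m³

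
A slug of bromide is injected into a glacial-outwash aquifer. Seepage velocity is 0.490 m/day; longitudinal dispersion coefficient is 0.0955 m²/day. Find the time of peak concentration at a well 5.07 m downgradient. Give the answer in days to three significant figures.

9.96 days

For the 1D instantaneous-source solution, setting ∂C/∂t = 0 at fixed x gives v²t² + 2Dt − x² = 0, so t = (√(D² + v²x²) − D)/v².
√(D² + v²x²) = √(0.0955² + 0.490² × 5.07²) = 2.486; v² = 0.2401.
t = (2.486 − 0.0955)/0.2401 = 9.96 days (vs. the pure-advection estimate x/v = 10.3 d).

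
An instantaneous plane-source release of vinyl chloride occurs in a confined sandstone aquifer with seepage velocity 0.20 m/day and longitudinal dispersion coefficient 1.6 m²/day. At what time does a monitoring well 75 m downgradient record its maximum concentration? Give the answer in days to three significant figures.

For the 1D instantaneous-source solution, setting ∂C/∂t = 0 at fixed x gives v²t² + 2Dt − x² = 0, so t = (√(D² + v²x²) − D)/v².
√(D² + v²x²) = √(1.6² + 0.20² × 75²) = 15.09; v² = 0.04.
t = (15.09 − 1.6)/0.04 = 337 days (vs. the pure-advection estimate x/v = 375 d).

337 days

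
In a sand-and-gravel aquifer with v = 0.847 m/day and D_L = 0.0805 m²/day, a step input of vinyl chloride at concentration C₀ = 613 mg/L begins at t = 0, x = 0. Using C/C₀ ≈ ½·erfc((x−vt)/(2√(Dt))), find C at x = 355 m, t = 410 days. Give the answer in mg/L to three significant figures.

For a continuous step input, C/C₀ ≈ ½·erfc((x−vt)/(2√(Dt))).
vt = 0.847 × 410 = 347.27 m and 2√(Dt) = 2√(0.0805 × 410) = 11.49 m.
Argument (x−vt)/(2√(Dt)) = (355 − 347.27)/11.49 = 0.6728; ½·erfc(0.6728) = 0.1707.
C = 613 × 0.1707 = 105 mg/L.

105 mg/L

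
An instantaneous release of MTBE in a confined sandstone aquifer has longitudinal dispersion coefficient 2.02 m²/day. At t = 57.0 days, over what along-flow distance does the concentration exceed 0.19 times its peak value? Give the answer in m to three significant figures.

The plume is Gaussian with σ = √(2Dt) = √(2 × 2.02 × 57.0) = 15.17 m.
C/C_peak = exp(−Δx²/(2σ²)) = 0.19 ⇒ Δx = σ·√(−2 ln 0.19) = 15.17 × 1.822 = 27.64 m.
Width = 2Δx = 55.3 m.

55.3 m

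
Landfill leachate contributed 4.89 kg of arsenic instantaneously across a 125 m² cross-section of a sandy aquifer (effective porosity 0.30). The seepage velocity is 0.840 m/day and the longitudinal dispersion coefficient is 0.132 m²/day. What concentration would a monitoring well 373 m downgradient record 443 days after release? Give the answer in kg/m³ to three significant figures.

For an instantaneous plane source, C(x,t) = M/(n_e·A·√(4πDt)) · exp(−(x−vt)²/(4Dt)), with n_e·A the pore (flow) area.
Plume center vt = 0.840 × 443 = 372.12 m, so the well at 373 m is 0.88 m downgradient of the peak.
√(4πDt) = 27.11 m, giving peak height M/(n_e·A·√(4πDt)) = 4.89/(0.30 × 125 × 27.11) = 0.004810 kg/m³.
(x−vt)²/(4Dt) = (0.88)²/(4 × 0.132 × 443) = 0.003311; exp(−0.003311) = 0.9967.
C = 0.004810 × 0.9967 = 0.00479 kg/m³.

0.00479 kg/m³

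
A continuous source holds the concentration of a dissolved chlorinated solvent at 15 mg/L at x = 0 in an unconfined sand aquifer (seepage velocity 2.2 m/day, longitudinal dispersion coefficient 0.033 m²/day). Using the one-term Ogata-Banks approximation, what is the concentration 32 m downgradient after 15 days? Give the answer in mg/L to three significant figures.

For a continuous step input, C/C₀ ≈ ½·erfc((x−vt)/(2√(Dt))).
vt = 2.2 × 15 = 33 m and 2√(Dt) = 2√(0.033 × 15) = 1.407 m.
Argument (x−vt)/(2√(Dt)) = (32 − 33)/1.407 = -0.7107; ½·erfc(-0.7107) = 0.8426.
C = 15 × 0.8426 = 12.6 mg/L.

12.6 mg/L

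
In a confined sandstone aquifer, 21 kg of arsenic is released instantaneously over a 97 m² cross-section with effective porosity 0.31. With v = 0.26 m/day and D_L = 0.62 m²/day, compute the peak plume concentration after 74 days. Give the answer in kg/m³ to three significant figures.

0.0291 kg/m³

The peak of an instantaneous 1D plume sits at x = vt; there the Gaussian factor is 1 and C_max = M/(n_e·A·√(4πDt)), where n_e·A is the pore area the mass is dissolved in.
√(4πDt) = √(4π × 0.62 × 74) = 24.01 m, so C_max = 21/(0.31 × 97 × 24.01) = 0.0291 kg/m³.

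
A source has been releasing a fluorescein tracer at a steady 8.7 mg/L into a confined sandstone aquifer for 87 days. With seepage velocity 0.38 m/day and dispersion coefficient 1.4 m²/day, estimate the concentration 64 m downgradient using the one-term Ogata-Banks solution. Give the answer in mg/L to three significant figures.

For a continuous step input, C/C₀ ≈ ½·erfc((x−vt)/(2√(Dt))).
vt = 0.38 × 87 = 33.06 m and 2√(Dt) = 2√(1.4 × 87) = 22.07 m.
Argument (x−vt)/(2√(Dt)) = (64 − 33.06)/22.07 = 1.402; ½·erfc(1.402) = 0.02370.
C = 8.7 × 0.02370 = 0.206 mg/L.

0.206 mg/L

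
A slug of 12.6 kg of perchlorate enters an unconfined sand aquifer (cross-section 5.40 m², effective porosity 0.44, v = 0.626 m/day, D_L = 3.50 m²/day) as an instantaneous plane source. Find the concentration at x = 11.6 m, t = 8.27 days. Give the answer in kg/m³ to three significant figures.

For an instantaneous plane source, C(x,t) = M/(n_e·A·√(4πDt)) · exp(−(x−vt)²/(4Dt)), with n_e·A the pore (flow) area.
Plume center vt = 0.626 × 8.27 = 5.17702 m, so the well at 11.6 m is 6.42298 m downgradient of the peak.
√(4πDt) = 19.07 m, giving peak height M/(n_e·A·√(4πDt)) = 12.6/(0.44 × 5.40 × 19.07) = 0.2781 kg/m³.
(x−vt)²/(4Dt) = (6.42298)²/(4 × 3.50 × 8.27) = 0.3563; exp(−0.3563) = 0.7003.
C = 0.2781 × 0.7003 = 0.195 kg/m³.

0.195 kg/m³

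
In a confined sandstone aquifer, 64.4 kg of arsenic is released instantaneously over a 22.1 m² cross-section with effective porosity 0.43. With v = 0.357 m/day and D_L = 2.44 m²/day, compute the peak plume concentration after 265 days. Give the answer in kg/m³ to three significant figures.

The peak of an instantaneous 1D plume sits at x = vt; there the Gaussian factor is 1 and C_max = M/(n_e·A·√(4πDt)), where n_e·A is the pore area the mass is dissolved in.
√(4πDt) = √(4π × 2.44 × 265) = 90.14 m, so C_max = 64.4/(0.43 × 22.1 × 90.14) = 0.0752 kg/m³.

0.0752 kg/m³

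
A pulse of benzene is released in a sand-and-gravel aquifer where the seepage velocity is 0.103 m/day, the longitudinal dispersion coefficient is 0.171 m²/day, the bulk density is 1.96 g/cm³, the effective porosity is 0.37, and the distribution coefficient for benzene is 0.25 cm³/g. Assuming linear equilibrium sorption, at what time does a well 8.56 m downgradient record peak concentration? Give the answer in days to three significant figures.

Retardation factor R = 1 + ρ_b·K_d/n = 1 + 1.96 × 0.25/0.37 = 2.324.
Sorption retards both mechanisms: v_R = v/R = 0.04432 m/day, D_R = D/R = 0.07358 m²/day.
Peak time from v_R²t² + 2D_R t − x² = 0: t = (√(D_R² + v_R²x²) − D_R)/v_R².
√(D_R² + v_R²x²) = √(0.07358² + 0.04432² × 8.56²) = 0.3864; v_R² = 0.001964.
t = (0.3864 − 0.07358)/0.001964 = 159 days.

159 days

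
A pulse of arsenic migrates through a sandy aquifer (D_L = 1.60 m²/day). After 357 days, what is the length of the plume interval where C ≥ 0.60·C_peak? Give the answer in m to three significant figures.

68.3 m

The plume is Gaussian with σ = √(2Dt) = √(2 × 1.60 × 357) = 33.80 m.
C/C_peak = exp(−Δx²/(2σ²)) = 0.60 ⇒ Δx = σ·√(−2 ln 0.60) = 33.80 × 1.011 = 34.17 m.
Width = 2Δx = 68.3 m.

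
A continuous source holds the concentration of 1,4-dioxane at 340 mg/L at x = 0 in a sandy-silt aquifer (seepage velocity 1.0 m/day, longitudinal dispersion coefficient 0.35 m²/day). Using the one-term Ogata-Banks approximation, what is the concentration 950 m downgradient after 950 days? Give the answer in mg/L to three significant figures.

For a continuous step input, C/C₀ ≈ ½·erfc((x−vt)/(2√(Dt))).
vt = 1.0 × 950 = 950 m and 2√(Dt) = 2√(0.35 × 950) = 36.47 m.
Argument (x−vt)/(2√(Dt)) = (950 − 950)/36.47 = 0; ½·erfc(0) = 0.5000.
C = 340 × 0.5000 = 170 mg/L.

170 mg/L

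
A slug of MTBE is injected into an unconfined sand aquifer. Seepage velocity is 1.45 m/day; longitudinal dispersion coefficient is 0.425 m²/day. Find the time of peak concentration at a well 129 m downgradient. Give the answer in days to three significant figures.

For the 1D instantaneous-source solution, setting ∂C/∂t = 0 at fixed x gives v²t² + 2Dt − x² = 0, so t = (√(D² + v²x²) − D)/v².
√(D² + v²x²) = √(0.425² + 1.45² × 129²) = 187.1; v² = 2.1025.
t = (187.1 − 0.425)/2.1025 = 88.8 days (vs. the pure-advection estimate x/v = 89.0 d).

88.8 days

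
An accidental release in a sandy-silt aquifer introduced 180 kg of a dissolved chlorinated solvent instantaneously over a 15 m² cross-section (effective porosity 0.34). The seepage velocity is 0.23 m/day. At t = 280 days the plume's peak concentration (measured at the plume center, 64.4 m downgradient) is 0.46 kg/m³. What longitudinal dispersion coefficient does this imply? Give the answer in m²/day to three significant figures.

At the plume center C_max = M/(n_e·A·√(4πDt)), so D = M²/(4πt·(n_e·A·C_max)²).
n_e·A·C_max = 0.34 × 15 × 0.46 = 2.346 kg/m.
D = 180²/(4π × 280 × 2.346²) = 1.67 m²/day.

1.67 m²/day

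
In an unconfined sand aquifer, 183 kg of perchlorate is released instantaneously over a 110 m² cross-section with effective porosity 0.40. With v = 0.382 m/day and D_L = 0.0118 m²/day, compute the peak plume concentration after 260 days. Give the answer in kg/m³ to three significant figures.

The peak of an instantaneous 1D plume sits at x = vt; there the Gaussian factor is 1 and C_max = M/(n_e·A·√(4πDt)), where n_e·A is the pore area the mass is dissolved in.
√(4πDt) = √(4π × 0.0118 × 260) = 6.209 m, so C_max = 183/(0.40 × 110 × 6.209) = 0.670 kg/m³.

0.670 kg/m³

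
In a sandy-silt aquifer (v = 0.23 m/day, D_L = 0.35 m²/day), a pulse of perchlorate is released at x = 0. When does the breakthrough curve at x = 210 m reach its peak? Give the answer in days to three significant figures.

906 days

For the 1D instantaneous-source solution, setting ∂C/∂t = 0 at fixed x gives v²t² + 2Dt − x² = 0, so t = (√(D² + v²x²) − D)/v².
√(D² + v²x²) = √(0.35² + 0.23² × 210²) = 48.30; v² = 0.0529.
t = (48.30 − 0.35)/0.0529 = 906 days (vs. the pure-advection estimate x/v = 913 d).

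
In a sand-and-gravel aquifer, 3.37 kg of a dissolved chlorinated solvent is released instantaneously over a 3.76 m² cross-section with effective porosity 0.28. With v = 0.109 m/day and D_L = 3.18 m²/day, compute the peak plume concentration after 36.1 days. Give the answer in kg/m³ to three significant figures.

0.0843 kg/m³

The peak of an instantaneous 1D plume sits at x = vt; there the Gaussian factor is 1 and C_max = M/(n_e·A·√(4πDt)), where n_e·A is the pore area the mass is dissolved in.
√(4πDt) = √(4π × 3.18 × 36.1) = 37.98 m, so C_max = 3.37/(0.28 × 3.76 × 37.98) = 0.0843 kg/m³.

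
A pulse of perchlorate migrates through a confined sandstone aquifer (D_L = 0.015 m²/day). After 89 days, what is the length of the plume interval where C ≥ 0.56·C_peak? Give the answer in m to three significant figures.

The plume is Gaussian with σ = √(2Dt) = √(2 × 0.015 × 89) = 1.634 m.
C/C_peak = exp(−Δx²/(2σ²)) = 0.56 ⇒ Δx = σ·√(−2 ln 0.56) = 1.634 × 1.077 = 1.760 m.
Width = 2Δx = 3.52 m.

3.52 m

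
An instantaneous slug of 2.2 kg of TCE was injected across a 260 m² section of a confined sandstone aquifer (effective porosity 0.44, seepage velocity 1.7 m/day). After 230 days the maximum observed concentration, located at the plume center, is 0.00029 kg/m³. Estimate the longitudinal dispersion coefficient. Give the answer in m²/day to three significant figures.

At the plume center C_max = M/(n_e·A·√(4πDt)), so D = M²/(4πt·(n_e·A·C_max)²).
n_e·A·C_max = 0.44 × 260 × 0.00029 = 0.03318 kg/m.
D = 2.2²/(4π × 230 × 0.03318²) = 1.52 m²/day.

1.52 m²/day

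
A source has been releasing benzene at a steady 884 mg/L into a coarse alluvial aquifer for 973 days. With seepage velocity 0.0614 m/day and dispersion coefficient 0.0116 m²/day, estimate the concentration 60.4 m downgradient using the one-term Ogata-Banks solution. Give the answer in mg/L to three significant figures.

For a continuous step input, C/C₀ ≈ ½·erfc((x−vt)/(2√(Dt))).
vt = 0.0614 × 973 = 59.7422 m and 2√(Dt) = 2√(0.0116 × 973) = 6.719 m.
Argument (x−vt)/(2√(Dt)) = (60.4 − 59.7422)/6.719 = 0.09790; ½·erfc(0.09790) = 0.4449.
C = 884 × 0.4449 = 393 mg/L.

393 mg/L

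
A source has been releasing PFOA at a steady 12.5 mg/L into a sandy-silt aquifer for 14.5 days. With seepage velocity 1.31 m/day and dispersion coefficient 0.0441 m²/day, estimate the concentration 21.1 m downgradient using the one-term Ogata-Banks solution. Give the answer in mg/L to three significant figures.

For a continuous step input, C/C₀ ≈ ½·erfc((x−vt)/(2√(Dt))).
vt = 1.31 × 14.5 = 18.995 m and 2√(Dt) = 2√(0.0441 × 14.5) = 1.599 m.
Argument (x−vt)/(2√(Dt)) = (21.1 − 18.995)/1.599 = 1.316; ½·erfc(1.316) = 0.03136.
C = 12.5 × 0.03136 = 0.392 mg/L.

0.392 mg/L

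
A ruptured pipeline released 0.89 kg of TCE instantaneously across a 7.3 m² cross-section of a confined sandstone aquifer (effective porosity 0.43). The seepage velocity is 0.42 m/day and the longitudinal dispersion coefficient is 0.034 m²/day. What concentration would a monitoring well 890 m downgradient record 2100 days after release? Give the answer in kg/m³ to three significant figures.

0.00757 kg/m³

For an instantaneous plane source, C(x,t) = M/(n_e·A·√(4πDt)) · exp(−(x−vt)²/(4Dt)), with n_e·A the pore (flow) area.
Plume center vt = 0.42 × 2100 = 882 m, so the well at 890 m is 8 m downgradient of the peak.
√(4πDt) = 29.95 m, giving peak height M/(n_e·A·√(4πDt)) = 0.89/(0.43 × 7.3 × 29.95) = 0.009467 kg/m³.
(x−vt)²/(4Dt) = (8)²/(4 × 0.034 × 2100) = 0.2241; exp(−0.2241) = 0.7992.
C = 0.009467 × 0.7992 = 0.00757 kg/m³.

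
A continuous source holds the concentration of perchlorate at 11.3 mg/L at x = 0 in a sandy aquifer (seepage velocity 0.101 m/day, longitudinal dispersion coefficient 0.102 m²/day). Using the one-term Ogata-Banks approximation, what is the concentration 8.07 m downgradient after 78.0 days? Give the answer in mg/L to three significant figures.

5.43 mg/L

For a continuous step input, C/C₀ ≈ ½·erfc((x−vt)/(2√(Dt))).
vt = 0.101 × 78.0 = 7.878 m and 2√(Dt) = 2√(0.102 × 78.0) = 5.641 m.
Argument (x−vt)/(2√(Dt)) = (8.07 − 7.878)/5.641 = 0.03404; ½·erfc(0.03404) = 0.4808.
C = 11.3 × 0.4808 = 5.43 mg/L.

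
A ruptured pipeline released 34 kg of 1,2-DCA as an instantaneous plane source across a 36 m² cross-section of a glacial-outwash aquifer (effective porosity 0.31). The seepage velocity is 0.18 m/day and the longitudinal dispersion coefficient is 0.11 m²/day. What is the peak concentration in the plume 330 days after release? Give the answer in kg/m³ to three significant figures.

The peak of an instantaneous 1D plume sits at x = vt; there the Gaussian factor is 1 and C_max = M/(n_e·A·√(4πDt)), where n_e·A is the pore area the mass is dissolved in.
√(4πDt) = √(4π × 0.11 × 330) = 21.36 m, so C_max = 34/(0.31 × 36 × 21.36) = 0.143 kg/m³.

0.143 kg/m³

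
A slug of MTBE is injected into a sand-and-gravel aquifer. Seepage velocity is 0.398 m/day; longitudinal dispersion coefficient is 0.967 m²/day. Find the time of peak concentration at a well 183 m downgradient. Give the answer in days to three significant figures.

For the 1D instantaneous-source solution, setting ∂C/∂t = 0 at fixed x gives v²t² + 2Dt − x² = 0, so t = (√(D² + v²x²) − D)/v².
√(D² + v²x²) = √(0.967² + 0.398² × 183²) = 72.84; v² = 0.158404.
t = (72.84 − 0.967)/0.158404 = 454 days (vs. the pure-advection estimate x/v = 460 d).

454 days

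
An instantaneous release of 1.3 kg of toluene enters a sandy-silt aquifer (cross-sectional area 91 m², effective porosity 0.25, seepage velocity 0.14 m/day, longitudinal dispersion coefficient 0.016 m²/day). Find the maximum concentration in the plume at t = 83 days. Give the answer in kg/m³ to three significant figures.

0.0140 kg/m³

The peak of an instantaneous 1D plume sits at x = vt; there the Gaussian factor is 1 and C_max = M/(n_e·A·√(4πDt)), where n_e·A is the pore area the mass is dissolved in.
√(4πDt) = √(4π × 0.016 × 83) = 4.085 m, so C_max = 1.3/(0.25 × 91 × 4.085) = 0.0140 kg/m³.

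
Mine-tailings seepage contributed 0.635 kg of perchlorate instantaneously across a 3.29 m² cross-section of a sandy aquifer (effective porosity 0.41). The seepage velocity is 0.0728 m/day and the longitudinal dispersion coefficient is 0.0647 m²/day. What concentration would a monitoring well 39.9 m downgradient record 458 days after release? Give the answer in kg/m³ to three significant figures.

For an instantaneous plane source, C(x,t) = M/(n_e·A·√(4πDt)) · exp(−(x−vt)²/(4Dt)), with n_e·A the pore (flow) area.
Plume center vt = 0.0728 × 458 = 33.3424 m, so the well at 39.9 m is 6.5576 m downgradient of the peak.
√(4πDt) = 19.30 m, giving peak height M/(n_e·A·√(4πDt)) = 0.635/(0.41 × 3.29 × 19.30) = 0.02439 kg/m³.
(x−vt)²/(4Dt) = (6.5576)²/(4 × 0.0647 × 458) = 0.3628; exp(−0.3628) = 0.6957.
C = 0.02439 × 0.6957 = 0.0170 kg/m³.

0.0170 kg/m³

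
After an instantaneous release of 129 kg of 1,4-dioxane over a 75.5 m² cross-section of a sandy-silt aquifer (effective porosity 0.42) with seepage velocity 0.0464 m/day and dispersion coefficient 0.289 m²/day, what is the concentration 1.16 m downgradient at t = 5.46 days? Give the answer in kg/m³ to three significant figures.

0.802 kg/m³

For an instantaneous plane source, C(x,t) = M/(n_e·A·√(4πDt)) · exp(−(x−vt)²/(4Dt)), with n_e·A the pore (flow) area.
Plume center vt = 0.0464 × 5.46 = 0.253344 m, so the well at 1.16 m is 0.906656 m downgradient of the peak.
√(4πDt) = 4.453 m, giving peak height M/(n_e·A·√(4πDt)) = 129/(0.42 × 75.5 × 4.453) = 0.9136 kg/m³.
(x−vt)²/(4Dt) = (0.906656)²/(4 × 0.289 × 5.46) = 0.1302; exp(−0.1302) = 0.8779.
C = 0.9136 × 0.8779 = 0.802 kg/m³.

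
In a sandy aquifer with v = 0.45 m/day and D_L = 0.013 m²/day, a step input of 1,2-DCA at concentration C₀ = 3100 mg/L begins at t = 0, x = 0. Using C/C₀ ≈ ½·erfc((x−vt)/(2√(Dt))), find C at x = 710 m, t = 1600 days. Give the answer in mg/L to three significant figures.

2910 mg/L

For a continuous step input, C/C₀ ≈ ½·erfc((x−vt)/(2√(Dt))).
vt = 0.45 × 1600 = 720 m and 2√(Dt) = 2√(0.013 × 1600) = 9.121 m.
Argument (x−vt)/(2√(Dt)) = (710 − 720)/9.121 = -1.096; ½·erfc(-1.096) = 0.9394.
C = 3100 × 0.9394 = 2910 mg/L.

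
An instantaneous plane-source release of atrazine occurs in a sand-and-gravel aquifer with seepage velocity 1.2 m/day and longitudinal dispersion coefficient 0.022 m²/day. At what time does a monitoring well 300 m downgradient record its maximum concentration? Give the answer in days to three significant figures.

For the 1D instantaneous-source solution, setting ∂C/∂t = 0 at fixed x gives v²t² + 2Dt − x² = 0, so t = (√(D² + v²x²) − D)/v².
√(D² + v²x²) = √(0.022² + 1.2² × 300²) = 360.0; v² = 1.44.
t = (360.0 − 0.022)/1.44 = 250 days (vs. the pure-advection estimate x/v = 250 d).

250 days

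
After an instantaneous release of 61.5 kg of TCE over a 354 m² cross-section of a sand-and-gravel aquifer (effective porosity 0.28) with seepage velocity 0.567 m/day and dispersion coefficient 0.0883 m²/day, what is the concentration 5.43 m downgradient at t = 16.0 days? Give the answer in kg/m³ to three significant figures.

For an instantaneous plane source, C(x,t) = M/(n_e·A·√(4πDt)) · exp(−(x−vt)²/(4Dt)), with n_e·A the pore (flow) area.
Plume center vt = 0.567 × 16.0 = 9.072 m, so the well at 5.43 m is 3.642 m upgradient of the peak.
√(4πDt) = 4.214 m, giving peak height M/(n_e·A·√(4πDt)) = 61.5/(0.28 × 354 × 4.214) = 0.1472 kg/m³.
(x−vt)²/(4Dt) = (-3.642)²/(4 × 0.0883 × 16.0) = 2.347; exp(−2.347) = 0.09566.
C = 0.1472 × 0.09566 = 0.0141 kg/m³.

0.0141 kg/m³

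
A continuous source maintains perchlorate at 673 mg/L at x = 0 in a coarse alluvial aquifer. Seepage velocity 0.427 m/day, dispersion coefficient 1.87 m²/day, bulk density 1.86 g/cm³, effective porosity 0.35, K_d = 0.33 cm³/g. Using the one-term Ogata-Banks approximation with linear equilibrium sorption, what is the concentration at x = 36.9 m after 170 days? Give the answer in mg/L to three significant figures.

164 mg/L

Retardation factor R = 1 + ρ_b·K_d/n = 1 + 1.86 × 0.33/0.35 = 2.754.
Sorption retards both mechanisms: v_R = v/R = 0.1550 m/day, D_R = D/R = 0.6790 m²/day.
v_R·t = 0.1550 × 170 = 26.35 m; 2√(D_R t) = 21.49 m; argument = (36.9 − 26.35)/21.49 = 0.4909.
C = C₀ × ½·erfc(0.4909) = 673 × 0.2438 = 164 mg/L.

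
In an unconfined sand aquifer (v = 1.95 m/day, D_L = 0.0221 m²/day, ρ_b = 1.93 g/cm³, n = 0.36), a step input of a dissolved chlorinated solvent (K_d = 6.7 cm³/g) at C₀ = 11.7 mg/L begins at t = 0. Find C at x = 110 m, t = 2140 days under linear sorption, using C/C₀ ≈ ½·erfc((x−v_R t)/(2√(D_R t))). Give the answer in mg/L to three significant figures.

Retardation factor R = 1 + ρ_b·K_d/n = 1 + 1.93 × 6.7/0.36 = 36.92.
Sorption retards both mechanisms: v_R = v/R = 0.05282 m/day, D_R = D/R = 0.0005986 m²/day.
v_R·t = 0.05282 × 2140 = 113.0348 m; 2√(D_R t) = 2.264 m; argument = (110 − 113.0348)/2.264 = -1.340.
C = C₀ × ½·erfc(-1.340) = 11.7 × 0.9710 = 11.4 mg/L.

11.4 mg/L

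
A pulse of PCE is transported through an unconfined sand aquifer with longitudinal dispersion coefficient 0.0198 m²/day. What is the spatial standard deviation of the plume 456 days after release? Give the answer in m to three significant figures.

4.25 m

Dispersive spreading gives a Gaussian with σ² = 2Dt; advection only shifts the center.
σ = √(2 × 0.0198 × 456) = 4.25 m.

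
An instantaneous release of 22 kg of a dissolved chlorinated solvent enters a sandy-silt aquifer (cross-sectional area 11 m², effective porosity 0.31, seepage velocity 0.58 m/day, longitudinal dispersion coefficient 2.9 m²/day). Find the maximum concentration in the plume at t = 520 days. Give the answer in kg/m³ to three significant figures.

The peak of an instantaneous 1D plume sits at x = vt; there the Gaussian factor is 1 and C_max = M/(n_e·A·√(4πDt)), where n_e·A is the pore area the mass is dissolved in.
√(4πDt) = √(4π × 2.9 × 520) = 137.7 m, so C_max = 22/(0.31 × 11 × 137.7) = 0.0469 kg/m³.

0.0469 kg/m³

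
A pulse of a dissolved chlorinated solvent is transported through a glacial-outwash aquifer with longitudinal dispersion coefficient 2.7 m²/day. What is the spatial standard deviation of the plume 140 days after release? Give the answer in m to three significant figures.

Dispersive spreading gives a Gaussian with σ² = 2Dt; advection only shifts the center.
σ = √(2 × 2.7 × 140) = 27.5 m.

27.5 m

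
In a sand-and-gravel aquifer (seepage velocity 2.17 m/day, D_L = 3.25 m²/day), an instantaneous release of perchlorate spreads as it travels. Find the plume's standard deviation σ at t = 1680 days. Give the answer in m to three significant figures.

104 m

Dispersive spreading gives a Gaussian with σ² = 2Dt; advection only shifts the center.
σ = √(2 × 3.25 × 1680) = 104 m.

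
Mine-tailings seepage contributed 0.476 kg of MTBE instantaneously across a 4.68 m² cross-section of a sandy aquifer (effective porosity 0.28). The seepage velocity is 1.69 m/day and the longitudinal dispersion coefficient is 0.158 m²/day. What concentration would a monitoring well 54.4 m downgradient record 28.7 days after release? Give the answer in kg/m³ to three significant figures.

0.00707 kg/m³

For an instantaneous plane source, C(x,t) = M/(n_e·A·√(4πDt)) · exp(−(x−vt)²/(4Dt)), with n_e·A the pore (flow) area.
Plume center vt = 1.69 × 28.7 = 48.503 m, so the well at 54.4 m is 5.897 m downgradient of the peak.
√(4πDt) = 7.549 m, giving peak height M/(n_e·A·√(4πDt)) = 0.476/(0.28 × 4.68 × 7.549) = 0.04812 kg/m³.
(x−vt)²/(4Dt) = (5.897)²/(4 × 0.158 × 28.7) = 1.917; exp(−1.917) = 0.1470.
C = 0.04812 × 0.1470 = 0.00707 kg/m³.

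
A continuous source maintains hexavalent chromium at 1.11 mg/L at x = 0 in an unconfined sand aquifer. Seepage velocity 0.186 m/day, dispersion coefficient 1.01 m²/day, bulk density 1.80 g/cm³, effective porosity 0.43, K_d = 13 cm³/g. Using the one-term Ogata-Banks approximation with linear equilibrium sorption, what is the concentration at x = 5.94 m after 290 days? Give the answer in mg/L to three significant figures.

0.0703 mg/L

Retardation factor R = 1 + ρ_b·K_d/n = 1 + 1.80 × 13/0.43 = 55.42.
Sorption retards both mechanisms: v_R = v/R = 0.003356 m/day, D_R = D/R = 0.01822 m²/day.
v_R·t = 0.003356 × 290 = 0.97324 m; 2√(D_R t) = 4.597 m; argument = (5.94 − 0.97324)/4.597 = 1.080.
C = C₀ × ½·erfc(1.080) = 1.11 × 0.06334 = 0.0703 mg/L.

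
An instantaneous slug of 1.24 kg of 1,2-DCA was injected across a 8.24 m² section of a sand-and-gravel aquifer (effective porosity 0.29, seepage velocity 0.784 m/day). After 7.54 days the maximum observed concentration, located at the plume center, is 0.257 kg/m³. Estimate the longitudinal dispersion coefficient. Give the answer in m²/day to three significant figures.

0.0430 m²/day

At the plume center C_max = M/(n_e·A·√(4πDt)), so D = M²/(4πt·(n_e·A·C_max)²).
n_e·A·C_max = 0.29 × 8.24 × 0.257 = 0.6141 kg/m.
D = 1.24²/(4π × 7.54 × 0.6141²) = 0.0430 m²/day.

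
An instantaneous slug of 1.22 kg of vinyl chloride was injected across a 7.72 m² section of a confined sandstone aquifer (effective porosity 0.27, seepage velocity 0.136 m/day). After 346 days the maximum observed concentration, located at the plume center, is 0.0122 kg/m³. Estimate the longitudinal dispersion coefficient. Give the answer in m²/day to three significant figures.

At the plume center C_max = M/(n_e·A·√(4πDt)), so D = M²/(4πt·(n_e·A·C_max)²).
n_e·A·C_max = 0.27 × 7.72 × 0.0122 = 0.02543 kg/m.
D = 1.22²/(4π × 346 × 0.02543²) = 0.529 m²/day.

0.529 m²/day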